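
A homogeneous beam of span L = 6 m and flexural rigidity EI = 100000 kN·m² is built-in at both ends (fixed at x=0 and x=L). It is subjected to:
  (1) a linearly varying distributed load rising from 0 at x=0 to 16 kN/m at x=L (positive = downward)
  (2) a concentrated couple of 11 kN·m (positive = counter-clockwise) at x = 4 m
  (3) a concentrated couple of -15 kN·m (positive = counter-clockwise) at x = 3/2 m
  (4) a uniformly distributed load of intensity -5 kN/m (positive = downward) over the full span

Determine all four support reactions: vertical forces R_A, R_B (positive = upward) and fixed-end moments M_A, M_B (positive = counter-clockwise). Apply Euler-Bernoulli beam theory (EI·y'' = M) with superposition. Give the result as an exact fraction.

Load 1 — triangular load w₀=16 kN/m (0→w₀ over full span):
  R_A = 3w₀L/20 = 3·16·6/20 = 72/5 kN
  M_A = w₀L²/30 = 16·6²/30 = 96/5 kN·m
  R_B = 7w₀L/20 = 7·16·6/20 = 168/5 kN
  M_B = -w₀L²/20 = -16·6²/20 = -144/5 kN·m
Load 2 — applied couple M₀=11 kN·m at a=4 m (b=L-a=2):
  R_A = 6M₀ab/L³ = 6·11·4·2/6³ = 22/9 kN
  M_A = M₀b(2a-b)/L² = 11·2·(2·4-2)/6² = 11/3 kN·m
  R_B = -6M₀ab/L³ = -6·11·4·2/6³ = -22/9 kN
  M_B = M₀a(2b-a)/L² = 11·4·(2·2-4)/6² = 0 kN·m
Load 3 — applied couple M₀=-15 kN·m at a=3/2 m (b=L-a=9/2):
  R_A = 6M₀ab/L³ = 6·(-15)·(3/2)·(9/2)/6³ = -45/16 kN
  M_A = M₀b(2a-b)/L² = (-15)·(9/2)·(2·(3/2)-(9/2))/6² = 45/16 kN·m
  R_B = -6M₀ab/L³ = -6·(-15)·(3/2)·(9/2)/6³ = 45/16 kN
  M_B = M₀a(2b-a)/L² = (-15)·(3/2)·(2·(9/2)-(3/2))/6² = -75/16 kN·m
Load 4 — uniform load w=-5 kN/m over full span:
  R_A = wL/2 = (-5)·6/2 = -15 kN
  M_A = wL²/12 = (-5)·6²/12 = -15 kN·m
  R_B = wL/2 = (-5)·6/2 = -15 kN
  M_B = -wL²/12 = -(-5)·6²/12 = 15 kN·m
Superposition: R_A = -697/720 kN, M_A = 2563/240 kN·m, R_B = 13657/720 kN, M_B = -1479/80 kN·m

R_A = -697/720 kN, M_A = 2563/240 kN·m, R_B = 13657/720 kN, M_B = -1479/80 kN·m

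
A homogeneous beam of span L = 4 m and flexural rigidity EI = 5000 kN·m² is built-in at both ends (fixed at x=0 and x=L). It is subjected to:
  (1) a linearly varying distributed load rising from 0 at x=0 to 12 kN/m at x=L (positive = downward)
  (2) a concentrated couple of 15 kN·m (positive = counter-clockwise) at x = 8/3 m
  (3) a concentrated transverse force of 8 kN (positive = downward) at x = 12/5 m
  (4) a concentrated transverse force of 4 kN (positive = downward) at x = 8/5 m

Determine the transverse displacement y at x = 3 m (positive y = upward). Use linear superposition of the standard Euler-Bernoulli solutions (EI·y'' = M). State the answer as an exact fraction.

y(3) = -3169/3000000 m

Load 1 — triangular load w₀=12 kN/m (0→w₀ over full span):
  y_1 = -w₀x²(L-x)²(x+2L)/(120LEI) = -12·3²·(4-3)²·(3+2·4)/(120·4·5000) = -99/200000 m
Load 2 — applied couple M₀=15 kN·m at a=8/3 m (b=L-a=4/3):
  y_2 = (R_Ax³/6 - M_Ax²/2 - M₀(x-a)²/2)/EI  [x>a] with R_A=5, M_A=5 = (5·3³/6 - 5·3²/2 - 15·(3-(8/3))²/2)/5000 = -1/6000 m
Load 3 — point force P=8 kN at a=12/5 m (b=L-a=8/5):
  y_3 = -Pa²(L-x)²(3bL-(3b+a)(L-x))/(6L³EI)  [x>a] = -8·(12/5)²·(4-3)²·(3·(8/5)·4-(3·(8/5)+(12/5))·(4-3))/(6·4³·5000) = -9/31250 m
Load 4 — point force P=4 kN at a=8/5 m (b=L-a=12/5):
  y_4 = -Pa²(L-x)²(3bL-(3b+a)(L-x))/(6L³EI)  [x>a] = -4·(8/5)²·(4-3)²·(3·(12/5)·4-(3·(12/5)+(8/5))·(4-3))/(6·4³·5000) = -1/9375 m
Superposition: y = Σ y_i = -3169/3000000 m ≈ -0.001056 m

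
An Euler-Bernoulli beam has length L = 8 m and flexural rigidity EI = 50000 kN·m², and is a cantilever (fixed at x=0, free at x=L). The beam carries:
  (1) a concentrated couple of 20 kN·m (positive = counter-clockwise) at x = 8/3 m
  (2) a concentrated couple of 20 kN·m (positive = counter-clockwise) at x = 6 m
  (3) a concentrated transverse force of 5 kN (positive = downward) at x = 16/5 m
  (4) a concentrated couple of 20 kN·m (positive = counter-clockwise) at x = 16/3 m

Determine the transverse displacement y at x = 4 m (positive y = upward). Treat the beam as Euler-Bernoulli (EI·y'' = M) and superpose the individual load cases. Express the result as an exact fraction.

y(4) = 5444/703125 m

Load 1 — applied couple M₀=20 kN·m at a=8/3 m (b=L-a=16/3):
  y_1 = M₀a(2x-a)/(2EI)  [x>a] = 20·(8/3)·(2·4-(8/3))/(2·50000) = 16/5625 m
Load 2 — applied couple M₀=20 kN·m at a=6 m (b=L-a=2):
  y_2 = M₀x²/(2EI)  [x≤a] = 20·4²/(2·50000) = 2/625 m
Load 3 — point force P=5 kN at a=16/5 m (b=L-a=24/5):
  y_3 = -Pa²(3x-a)/(6EI)  [x>a] = -5·(16/5)²·(3·4-(16/5))/(6·50000) = -352/234375 m
Load 4 — applied couple M₀=20 kN·m at a=16/3 m (b=L-a=8/3):
  y_4 = M₀x²/(2EI)  [x≤a] = 20·4²/(2·50000) = 2/625 m
Superposition: y = Σ y_i = 5444/703125 m ≈ 0.007743 m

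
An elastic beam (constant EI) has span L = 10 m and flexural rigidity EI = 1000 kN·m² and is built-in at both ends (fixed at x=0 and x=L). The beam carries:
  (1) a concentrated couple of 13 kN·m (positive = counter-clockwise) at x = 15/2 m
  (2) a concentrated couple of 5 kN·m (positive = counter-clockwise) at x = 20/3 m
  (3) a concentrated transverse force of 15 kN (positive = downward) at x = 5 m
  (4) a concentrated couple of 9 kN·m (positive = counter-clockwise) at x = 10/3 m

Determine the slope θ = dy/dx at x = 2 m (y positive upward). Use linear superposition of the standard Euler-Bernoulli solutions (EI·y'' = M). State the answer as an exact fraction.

Load 1 — applied couple M₀=13 kN·m at a=15/2 m (b=L-a=5/2):
  θ_1 = (R_Ax²/2 - M_Ax)/EI  [x≤a] with R_A=117/80, M_A=65/16 = ((117/80)·2²/2 - (65/16)·2)/1000 = -13/2500 rad
Load 2 — applied couple M₀=5 kN·m at a=20/3 m (b=L-a=10/3):
  θ_2 = (R_Ax²/2 - M_Ax)/EI  [x≤a] with R_A=2/3, M_A=5/3 = ((2/3)·2²/2 - (5/3)·2)/1000 = -1/500 rad
Load 3 — point force P=15 kN at a=5 m (b=L-a=5):
  θ_3 = -Pb²x(2aL-(3a+b)x)/(2L³EI)  [x≤a] = -15·5²·2·(2·5·10-(3·5+5)·2)/(2·10³·1000) = -9/400 rad
Load 4 — applied couple M₀=9 kN·m at a=10/3 m (b=L-a=20/3):
  θ_4 = (R_Ax²/2 - M_Ax)/EI  [x≤a] with R_A=6/5, M_A=0 = ((6/5)·2²/2 - 0·2)/1000 = 3/1250 rad
Superposition: θ = Σ θ_i = -273/10000 rad ≈ -0.027300 rad

θ(2) = -273/10000 rad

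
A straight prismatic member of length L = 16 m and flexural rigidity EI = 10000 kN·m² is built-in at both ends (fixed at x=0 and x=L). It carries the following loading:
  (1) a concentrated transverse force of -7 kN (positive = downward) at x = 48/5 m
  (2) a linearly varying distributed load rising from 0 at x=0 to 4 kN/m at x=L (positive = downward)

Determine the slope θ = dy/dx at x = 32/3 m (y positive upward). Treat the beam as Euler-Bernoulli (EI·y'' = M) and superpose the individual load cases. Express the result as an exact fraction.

θ(32/3) = 48776/18984375 rad

Load 1 — point force P=-7 kN at a=48/5 m (b=L-a=32/5):
  θ_1 = Pa²(L-x)(2bL-(3b+a)(L-x))/(2L³EI)  [x>a] = (-7)·(48/5)²·(16-(32/3))·(2·(32/5)·16-(3·(32/5)+(48/5))·(16-(32/3)))/(2·16³·10000) = -168/78125 rad
Load 2 — triangular load w₀=4 kN/m (0→w₀ over full span):
  θ_2 = -w₀(2x(L-x)(L-2x)(x+2L)+x²(L-x)²)/(120LEI) = -4·(2·(32/3)·(16-(32/3))·(16-2·(32/3))·((32/3)+2·16)+(32/3)²·(16-(32/3))²)/(120·16·10000) = 3584/759375 rad
Superposition: θ = Σ θ_i = 48776/18984375 rad ≈ 0.002569 rad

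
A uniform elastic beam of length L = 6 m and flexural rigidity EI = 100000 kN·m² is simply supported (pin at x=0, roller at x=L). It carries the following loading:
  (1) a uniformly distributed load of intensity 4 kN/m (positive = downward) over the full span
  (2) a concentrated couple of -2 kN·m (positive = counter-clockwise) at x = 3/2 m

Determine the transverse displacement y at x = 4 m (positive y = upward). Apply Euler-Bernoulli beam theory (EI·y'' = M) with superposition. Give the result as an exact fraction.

y(4) = -2213/3600000 m

Load 1 — uniform load w=4 kN/m over full span:
  y_1 = -wx(L³-2Lx²+x³)/(24EI) = -4·4·(6³-2·6·4²+4³)/(24·100000) = -11/18750 m
Load 2 — applied couple M₀=-2 kN·m at a=3/2 m (b=L-a=9/2):
  y_2 = (M₀x³/(6L)-M₀(x-a)²/2+C₁x)/EI  [x>a] with C₁=M₀(3b²-L²)/(6L)=-11/8 = ((-2)·4³/(6·6)-(-2)·(4-(3/2))²/2+(-11/8)·4)/100000 = -101/3600000 m
Superposition: y = Σ y_i = -2213/3600000 m ≈ -0.000615 m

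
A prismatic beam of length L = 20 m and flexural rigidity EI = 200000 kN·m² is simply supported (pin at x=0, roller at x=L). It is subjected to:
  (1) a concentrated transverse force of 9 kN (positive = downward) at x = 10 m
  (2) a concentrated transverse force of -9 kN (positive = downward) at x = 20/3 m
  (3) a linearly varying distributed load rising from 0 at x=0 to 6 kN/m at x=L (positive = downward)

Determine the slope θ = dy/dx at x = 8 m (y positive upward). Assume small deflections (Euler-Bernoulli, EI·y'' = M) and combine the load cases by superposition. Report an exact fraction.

θ(8) = -17429/9000000 rad

Load 1 — point force P=9 kN at a=10 m (b=L-a=10):
  θ_1 = -Pb(L²-b²-3x²)/(6LEI)  [x≤a] = -9·10·(20²-10²-3·8²)/(6·20·200000) = -81/200000 rad
Load 2 — point force P=-9 kN at a=20/3 m (b=L-a=40/3):
  θ_2 = -Pa(2L²-6Lx+3x²+a²)/(6LEI)  [x>a] = -(-9)·(20/3)·(2·20²-6·20·8+3·8²+(20/3)²)/(6·20·200000) = 43/225000 rad
Load 3 — triangular load w₀=6 kN/m (0→w₀ over full span):
  θ_3 = -w₀(7L⁴-30L²x²+15x⁴)/(360LEI) = -6·(7·20⁴-30·20²·8²+15·8⁴)/(360·20·200000) = -323/187500 rad
Superposition: θ = Σ θ_i = -17429/9000000 rad ≈ -0.001937 rad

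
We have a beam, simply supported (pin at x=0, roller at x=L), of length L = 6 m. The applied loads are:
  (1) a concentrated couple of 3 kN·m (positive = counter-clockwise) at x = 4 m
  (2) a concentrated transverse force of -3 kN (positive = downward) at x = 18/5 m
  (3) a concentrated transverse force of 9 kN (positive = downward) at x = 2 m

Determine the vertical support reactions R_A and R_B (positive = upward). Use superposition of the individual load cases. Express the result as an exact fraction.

Load 1 — applied couple M₀=3 kN·m at a=4 m (b=L-a=2):
  R_A = M₀/L = 3/6 = 1/2 kN
  R_B = -M₀/L = -3/6 = -1/2 kN
Load 2 — point force P=-3 kN at a=18/5 m (b=L-a=12/5):
  R_A = Pb/L = (-3)·(12/5)/6 = -6/5 kN
  R_B = Pa/L = (-3)·(18/5)/6 = -9/5 kN
Load 3 — point force P=9 kN at a=2 m (b=L-a=4):
  R_A = Pb/L = 9·4/6 = 6 kN
  R_B = Pa/L = 9·2/6 = 3 kN
Superposition: R_A = 53/10 kN, R_B = 7/10 kN

R_A = 53/10 kN, R_B = 7/10 kN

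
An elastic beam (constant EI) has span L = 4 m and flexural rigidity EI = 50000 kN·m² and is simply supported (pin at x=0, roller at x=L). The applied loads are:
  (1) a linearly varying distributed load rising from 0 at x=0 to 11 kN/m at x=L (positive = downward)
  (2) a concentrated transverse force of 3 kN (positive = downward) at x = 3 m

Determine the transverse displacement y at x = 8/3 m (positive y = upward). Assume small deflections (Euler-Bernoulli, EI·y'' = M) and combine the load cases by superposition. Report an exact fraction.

Load 1 — triangular load w₀=11 kN/m (0→w₀ over full span):
  y_1 = -w₀x(7L⁴-10L²x²+3x⁴)/(360LEI) = -11·(8/3)·(7·4⁴-10·4²·(8/3)²+3·(8/3)⁴)/(360·4·50000) = -748/2278125 m
Load 2 — point force P=3 kN at a=3 m (b=L-a=1):
  y_2 = -Pbx(L²-b²-x²)/(6LEI)  [x≤a] = -3·1·(8/3)·(4²-1²-(8/3)²)/(6·4·50000) = -71/1350000 m
Superposition: y = Σ y_i = -2777/7290000 m ≈ -0.000381 m

y(8/3) = -2777/7290000 m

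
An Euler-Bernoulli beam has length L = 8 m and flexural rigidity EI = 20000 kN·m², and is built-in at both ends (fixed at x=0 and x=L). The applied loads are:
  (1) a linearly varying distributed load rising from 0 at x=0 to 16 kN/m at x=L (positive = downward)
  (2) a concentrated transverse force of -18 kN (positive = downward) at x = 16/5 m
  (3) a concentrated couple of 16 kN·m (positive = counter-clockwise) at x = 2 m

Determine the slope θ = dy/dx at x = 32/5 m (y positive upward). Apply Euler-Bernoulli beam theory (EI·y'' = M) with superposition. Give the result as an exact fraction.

θ(32/5) = 4636/5859375 rad

Load 1 — triangular load w₀=16 kN/m (0→w₀ over full span):
  θ_1 = -w₀(2x(L-x)(L-2x)(x+2L)+x²(L-x)²)/(120LEI) = -16·(2·(32/5)·(8-(32/5))·(8-2·(32/5))·((32/5)+2·8)+(32/5)²·(8-(32/5))²)/(120·8·20000) = 2048/1171875 rad
Load 2 — point force P=-18 kN at a=16/5 m (b=L-a=24/5):
  θ_2 = Pa²(L-x)(2bL-(3b+a)(L-x))/(2L³EI)  [x>a] = (-18)·(16/5)²·(8-(32/5))·(2·(24/5)·8-(3·(24/5)+(16/5))·(8-(32/5)))/(2·8³·20000) = -1368/1953125 rad
Load 3 — applied couple M₀=16 kN·m at a=2 m (b=L-a=6):
  θ_3 = (R_Ax²/2 - M_Ax - M₀(x-a))/EI  [x>a] with R_A=9/4, M_A=-3 = ((9/4)·(32/5)²/2 - (-3)·(32/5) - 16·((32/5)-2))/20000 = -4/15625 rad
Superposition: θ = Σ θ_i = 4636/5859375 rad ≈ 0.000791 rad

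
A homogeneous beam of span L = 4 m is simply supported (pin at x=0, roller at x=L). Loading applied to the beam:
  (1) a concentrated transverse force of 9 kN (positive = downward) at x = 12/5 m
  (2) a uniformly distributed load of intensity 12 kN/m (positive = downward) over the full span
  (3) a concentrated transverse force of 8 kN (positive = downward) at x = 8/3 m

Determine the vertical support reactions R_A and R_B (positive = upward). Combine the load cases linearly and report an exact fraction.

Load 1 — point force P=9 kN at a=12/5 m (b=L-a=8/5):
  R_A = Pb/L = 9·(8/5)/4 = 18/5 kN
  R_B = Pa/L = 9·(12/5)/4 = 27/5 kN
Load 2 — uniform load w=12 kN/m over full span:
  R_A = wL/2 = 12·4/2 = 24 kN
  R_B = wL/2 = 12·4/2 = 24 kN
Load 3 — point force P=8 kN at a=8/3 m (b=L-a=4/3):
  R_A = Pb/L = 8·(4/3)/4 = 8/3 kN
  R_B = Pa/L = 8·(8/3)/4 = 16/3 kN
Superposition: R_A = 454/15 kN, R_B = 521/15 kN

R_A = 454/15 kN, R_B = 521/15 kN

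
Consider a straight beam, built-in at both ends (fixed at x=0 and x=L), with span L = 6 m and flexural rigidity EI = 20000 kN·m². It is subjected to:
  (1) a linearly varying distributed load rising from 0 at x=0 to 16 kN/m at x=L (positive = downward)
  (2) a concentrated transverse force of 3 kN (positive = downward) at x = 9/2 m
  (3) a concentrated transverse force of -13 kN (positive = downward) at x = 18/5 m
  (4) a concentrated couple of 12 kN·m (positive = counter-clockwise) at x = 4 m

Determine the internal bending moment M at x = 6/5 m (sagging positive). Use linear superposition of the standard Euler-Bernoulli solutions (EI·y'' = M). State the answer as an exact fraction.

Load 1 — triangular load w₀=16 kN/m (0→w₀ over full span):
  M_1 = 3w₀Lx/20 - w₀L²/30 - w₀x³/(6L) = 3·16·6·(6/5)/20 - 16·6²/30 - 16·(6/5)³/(6·6) = -336/125 kN·m
Load 2 — point force P=3 kN at a=9/2 m (b=L-a=3/2):
  M_2 = Pb²(3a+b)x/L³ - Pab²/L²  [x≤a] = 3·(3/2)²·(3·(9/2)+(3/2))·(6/5)/6³ - 3·(9/2)·(3/2)²/6² = -9/32 kN·m
Load 3 — point force P=-13 kN at a=18/5 m (b=L-a=12/5):
  M_3 = Pb²(3a+b)x/L³ - Pab²/L²  [x≤a] = (-13)·(12/5)²·(3·(18/5)+(12/5))·(6/5)/6³ - (-13)·(18/5)·(12/5)²/6² = 1248/625 kN·m
Load 4 — applied couple M₀=12 kN·m at a=4 m (b=L-a=2):
  M_4 = R_Ax - M_A  [x≤a] with R_A=8/3, M_A=4 = (8/3)·(6/5) - 4 = -4/5 kN·m
Superposition: M = Σ M_i = -35449/20000 kN·m ≈ -1.772450 kN·m

M(6/5) = -35449/20000 kN·m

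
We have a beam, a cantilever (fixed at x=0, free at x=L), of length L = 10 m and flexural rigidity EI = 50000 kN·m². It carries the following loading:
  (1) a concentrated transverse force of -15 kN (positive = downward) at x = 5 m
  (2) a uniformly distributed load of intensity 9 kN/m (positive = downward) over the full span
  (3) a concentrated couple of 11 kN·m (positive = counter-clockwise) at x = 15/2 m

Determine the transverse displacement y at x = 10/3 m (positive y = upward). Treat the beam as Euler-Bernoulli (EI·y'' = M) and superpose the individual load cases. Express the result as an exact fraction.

Load 1 — point force P=-15 kN at a=5 m (b=L-a=5):
  y_1 = -Px²(3a-x)/(6EI)  [x≤a] = -(-15)·(10/3)²·(3·5-(10/3))/(6·50000) = 7/1080 m
Load 2 — uniform load w=9 kN/m over full span:
  y_2 = -wx²(x²-4Lx+6L²)/(24EI) = -9·(10/3)²·((10/3)²-4·10·(10/3)+6·10²)/(24·50000) = -43/1080 m
Load 3 — applied couple M₀=11 kN·m at a=15/2 m (b=L-a=5/2):
  y_3 = M₀x²/(2EI)  [x≤a] = 11·(10/3)²/(2·50000) = 11/9000 m
Superposition: y = Σ y_i = -289/9000 m ≈ -0.032111 m

y(10/3) = -289/9000 m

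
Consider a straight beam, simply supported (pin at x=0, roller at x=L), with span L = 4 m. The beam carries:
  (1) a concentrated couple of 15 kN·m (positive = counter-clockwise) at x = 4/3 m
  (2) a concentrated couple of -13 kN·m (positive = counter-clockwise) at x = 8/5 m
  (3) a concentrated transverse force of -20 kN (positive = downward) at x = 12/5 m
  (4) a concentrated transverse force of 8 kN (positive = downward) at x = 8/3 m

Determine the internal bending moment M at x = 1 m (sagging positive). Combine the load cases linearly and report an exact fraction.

M(1) = -29/6 kN·m

Load 1 — applied couple M₀=15 kN·m at a=4/3 m (b=L-a=8/3):
  M_1 = M₀x/L  [x≤a] = 15·1/4 = 15/4 kN·m
Load 2 — applied couple M₀=-13 kN·m at a=8/5 m (b=L-a=12/5):
  M_2 = M₀x/L  [x≤a] = (-13)·1/4 = -13/4 kN·m
Load 3 — point force P=-20 kN at a=12/5 m (b=L-a=8/5):
  M_3 = Pbx/L  [x≤a] = (-20)·(8/5)·1/4 = -8 kN·m
Load 4 — point force P=8 kN at a=8/3 m (b=L-a=4/3):
  M_4 = Pbx/L  [x≤a] = 8·(4/3)·1/4 = 8/3 kN·m
Superposition: M = Σ M_i = -29/6 kN·m ≈ -4.833333 kN·m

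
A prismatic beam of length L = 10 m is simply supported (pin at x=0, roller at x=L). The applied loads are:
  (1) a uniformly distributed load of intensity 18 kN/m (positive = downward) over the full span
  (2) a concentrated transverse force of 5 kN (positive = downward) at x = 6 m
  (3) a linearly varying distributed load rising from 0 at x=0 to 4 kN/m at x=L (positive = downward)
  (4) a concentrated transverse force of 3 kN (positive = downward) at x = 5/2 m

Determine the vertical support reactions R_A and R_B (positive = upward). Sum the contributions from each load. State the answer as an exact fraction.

R_A = 1211/12 kN, R_B = 1285/12 kN

Load 1 — uniform load w=18 kN/m over full span:
  R_A = wL/2 = 18·10/2 = 90 kN
  R_B = wL/2 = 18·10/2 = 90 kN
Load 2 — point force P=5 kN at a=6 m (b=L-a=4):
  R_A = Pb/L = 5·4/10 = 2 kN
  R_B = Pa/L = 5·6/10 = 3 kN
Load 3 — triangular load w₀=4 kN/m (0→w₀ over full span):
  R_A = w₀L/6 = 4·10/6 = 20/3 kN
  R_B = w₀L/3 = 4·10/3 = 40/3 kN
Load 4 — point force P=3 kN at a=5/2 m (b=L-a=15/2):
  R_A = Pb/L = 3·(15/2)/10 = 9/4 kN
  R_B = Pa/L = 3·(5/2)/10 = 3/4 kN
Superposition: R_A = 1211/12 kN, R_B = 1285/12 kN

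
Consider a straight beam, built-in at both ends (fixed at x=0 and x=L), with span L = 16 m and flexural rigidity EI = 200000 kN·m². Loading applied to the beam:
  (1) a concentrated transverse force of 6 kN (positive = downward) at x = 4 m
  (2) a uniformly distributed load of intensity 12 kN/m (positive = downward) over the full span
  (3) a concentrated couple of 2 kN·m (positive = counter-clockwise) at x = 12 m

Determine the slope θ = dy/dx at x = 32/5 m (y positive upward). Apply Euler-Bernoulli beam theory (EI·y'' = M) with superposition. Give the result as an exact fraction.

θ(32/5) = -6179/6250000 rad

Load 1 — point force P=6 kN at a=4 m (b=L-a=12):
  θ_1 = Pa²(L-x)(2bL-(3b+a)(L-x))/(2L³EI)  [x>a] = 6·4²·(16-(32/5))·(2·12·16-(3·12+4)·(16-(32/5)))/(2·16³·200000) = 0 rad
Load 2 — uniform load w=12 kN/m over full span:
  θ_2 = -wx(L-x)(L-2x)/(12EI) = -12·(32/5)·(16-(32/5))·(16-2·(32/5))/(12·200000) = -384/390625 rad
Load 3 — applied couple M₀=2 kN·m at a=12 m (b=L-a=4):
  θ_3 = (R_Ax²/2 - M_Ax)/EI  [x≤a] with R_A=9/64, M_A=5/8 = ((9/64)·(32/5)²/2 - (5/8)·(32/5))/200000 = -7/1250000 rad
Superposition: θ = Σ θ_i = -6179/6250000 rad ≈ -0.000989 rad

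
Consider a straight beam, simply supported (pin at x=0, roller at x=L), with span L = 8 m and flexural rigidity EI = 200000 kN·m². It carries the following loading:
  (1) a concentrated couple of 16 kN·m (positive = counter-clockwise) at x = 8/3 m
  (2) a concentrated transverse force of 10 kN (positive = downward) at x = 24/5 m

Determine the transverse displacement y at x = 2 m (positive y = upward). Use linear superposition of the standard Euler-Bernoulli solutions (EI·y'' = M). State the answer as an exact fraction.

Load 1 — applied couple M₀=16 kN·m at a=8/3 m (b=L-a=16/3):
  y_1 = (M₀x³/(6L)+C₁x)/EI  [x≤a] with C₁=M₀(3b²-L²)/(6L)=64/9 = (16·2³/(6·8)+(64/9)·2)/200000 = 19/225000 m
Load 2 — point force P=10 kN at a=24/5 m (b=L-a=16/5):
  y_2 = -Pbx(L²-b²-x²)/(6LEI)  [x≤a] = -10·(16/5)·2·(8²-(16/5)²-2²)/(6·8·200000) = -311/937500 m
Superposition: y = Σ y_i = -1391/5625000 m ≈ -0.000247 m

y(2) = -1391/5625000 m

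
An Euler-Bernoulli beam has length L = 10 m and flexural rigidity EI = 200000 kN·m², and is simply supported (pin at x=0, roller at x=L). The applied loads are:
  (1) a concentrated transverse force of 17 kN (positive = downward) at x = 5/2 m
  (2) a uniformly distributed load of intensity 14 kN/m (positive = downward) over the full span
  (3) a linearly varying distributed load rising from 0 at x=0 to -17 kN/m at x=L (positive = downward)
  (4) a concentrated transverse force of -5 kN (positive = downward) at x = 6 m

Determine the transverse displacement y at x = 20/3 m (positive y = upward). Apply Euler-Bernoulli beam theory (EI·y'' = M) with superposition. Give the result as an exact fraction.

Load 1 — point force P=17 kN at a=5/2 m (b=L-a=15/2):
  y_1 = -Pa(L-x)(2Lx-a²-x²)/(6LEI)  [x>a] = -17·(5/2)·(10-(20/3))·(2·10·(20/3)-(5/2)²-(20/3)²)/(6·10·200000) = -2023/2073600 m
Load 2 — uniform load w=14 kN/m over full span:
  y_2 = -wx(L³-2Lx²+x³)/(24EI) = -14·(20/3)·(10³-2·10·(20/3)²+(20/3)³)/(24·200000) = -77/9720 m
Load 3 — triangular load w₀=-17 kN/m (0→w₀ over full span):
  y_3 = -w₀x(7L⁴-10L²x²+3x⁴)/(360LEI) = -(-17)·(20/3)·(7·10⁴-10·10²·(20/3)²+3·(20/3)⁴)/(360·10·200000) = 289/58320 m
Load 4 — point force P=-5 kN at a=6 m (b=L-a=4):
  y_4 = -Pa(L-x)(2Lx-a²-x²)/(6LEI)  [x>a] = -(-5)·6·(10-(20/3))·(2·10·(20/3)-6²-(20/3)²)/(6·10·200000) = 119/270000 m
Superposition: y = Σ y_i = -1633543/466560000 m ≈ -0.003501 m

y(20/3) = -1633543/466560000 m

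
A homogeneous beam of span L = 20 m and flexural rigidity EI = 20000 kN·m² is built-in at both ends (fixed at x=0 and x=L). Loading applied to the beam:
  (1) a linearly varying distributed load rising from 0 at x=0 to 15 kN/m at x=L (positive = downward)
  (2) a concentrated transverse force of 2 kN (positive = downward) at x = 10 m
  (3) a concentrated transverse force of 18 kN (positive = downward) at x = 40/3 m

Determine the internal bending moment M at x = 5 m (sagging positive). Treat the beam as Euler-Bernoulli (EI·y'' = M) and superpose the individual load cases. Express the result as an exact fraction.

Load 1 — triangular load w₀=15 kN/m (0→w₀ over full span):
  M_1 = 3w₀Lx/20 - w₀L²/30 - w₀x³/(6L) = 3·15·20·5/20 - 15·20²/30 - 15·5³/(6·20) = 75/8 kN·m
Load 2 — point force P=2 kN at a=10 m (b=L-a=10):
  M_2 = Pb²(3a+b)x/L³ - Pab²/L²  [x≤a] = 2·10²·(3·10+10)·5/20³ - 2·10·10²/20² = 0 kN·m
Load 3 — point force P=18 kN at a=40/3 m (b=L-a=20/3):
  M_3 = Pb²(3a+b)x/L³ - Pab²/L²  [x≤a] = 18·(20/3)²·(3·(40/3)+(20/3))·5/20³ - 18·(40/3)·(20/3)²/20² = -10/3 kN·m
Superposition: M = Σ M_i = 145/24 kN·m ≈ 6.041667 kN·m

M(5) = 145/24 kN·m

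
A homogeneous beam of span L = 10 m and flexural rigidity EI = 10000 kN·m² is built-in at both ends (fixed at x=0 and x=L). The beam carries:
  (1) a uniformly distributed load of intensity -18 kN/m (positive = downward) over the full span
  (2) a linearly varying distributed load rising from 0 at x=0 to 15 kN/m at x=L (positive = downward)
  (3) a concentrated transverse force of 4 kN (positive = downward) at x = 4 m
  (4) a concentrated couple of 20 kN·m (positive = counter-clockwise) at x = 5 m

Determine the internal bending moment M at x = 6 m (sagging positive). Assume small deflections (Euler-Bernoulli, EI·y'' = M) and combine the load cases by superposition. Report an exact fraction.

M(6) = -5026/125 kN·m

Load 1 — uniform load w=-18 kN/m over full span:
  M_1 = wLx/2 - wL²/12 - wx²/2 = (-18)·10·6/2 - (-18)·10²/12 - (-18)·6²/2 = -66 kN·m
Load 2 — triangular load w₀=15 kN/m (0→w₀ over full span):
  M_2 = 3w₀Lx/20 - w₀L²/30 - w₀x³/(6L) = 3·15·10·6/20 - 15·10²/30 - 15·6³/(6·10) = 31 kN·m
Load 3 — point force P=4 kN at a=4 m (b=L-a=6):
  M_3 = Pa²(a+3b)(L-x)/L³ - Pa²b/L²  [x>a] = 4·4²·(4+3·6)·(10-6)/10³ - 4·4²·6/10² = 224/125 kN·m
Load 4 — applied couple M₀=20 kN·m at a=5 m (b=L-a=5):
  M_4 = R_Ax - M_A - M₀  [x>a] with R_A=3, M_A=5 = 3·6 - 5 - 20 = -7 kN·m
Superposition: M = Σ M_i = -5026/125 kN·m ≈ -40.208000 kN·m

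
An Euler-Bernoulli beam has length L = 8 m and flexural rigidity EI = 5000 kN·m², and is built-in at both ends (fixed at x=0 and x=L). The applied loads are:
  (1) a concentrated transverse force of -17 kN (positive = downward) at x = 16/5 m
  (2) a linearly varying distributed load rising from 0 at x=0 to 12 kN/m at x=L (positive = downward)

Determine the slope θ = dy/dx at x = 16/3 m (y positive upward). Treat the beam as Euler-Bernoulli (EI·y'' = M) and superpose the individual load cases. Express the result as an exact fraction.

θ(16/3) = 5264/6328125 rad

Load 1 — point force P=-17 kN at a=16/5 m (b=L-a=24/5):
  θ_1 = Pa²(L-x)(2bL-(3b+a)(L-x))/(2L³EI)  [x>a] = (-17)·(16/5)²·(8-(16/3))·(2·(24/5)·8-(3·(24/5)+(16/5))·(8-(16/3)))/(2·8³·5000) = -1904/703125 rad
Load 2 — triangular load w₀=12 kN/m (0→w₀ over full span):
  θ_2 = -w₀(2x(L-x)(L-2x)(x+2L)+x²(L-x)²)/(120LEI) = -12·(2·(16/3)·(8-(16/3))·(8-2·(16/3))·((16/3)+2·8)+(16/3)²·(8-(16/3))²)/(120·8·5000) = 896/253125 rad
Superposition: θ = Σ θ_i = 5264/6328125 rad ≈ 0.000832 rad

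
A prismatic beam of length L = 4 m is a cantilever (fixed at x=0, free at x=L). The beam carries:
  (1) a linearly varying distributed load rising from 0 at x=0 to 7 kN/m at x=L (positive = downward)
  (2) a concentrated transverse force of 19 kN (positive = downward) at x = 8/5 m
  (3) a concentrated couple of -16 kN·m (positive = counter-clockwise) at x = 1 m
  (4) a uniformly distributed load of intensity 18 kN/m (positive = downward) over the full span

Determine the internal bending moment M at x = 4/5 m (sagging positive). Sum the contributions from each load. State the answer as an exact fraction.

Load 1 — triangular load w₀=7 kN/m (0→w₀ over full span):
  M_1 = w₀Lx/2 - w₀L²/3 - w₀x³/(6L) = 7·4·(4/5)/2 - 7·4²/3 - 7·(4/5)³/(6·4) = -9856/375 kN·m
Load 2 — point force P=19 kN at a=8/5 m (b=L-a=12/5):
  M_2 = -P(a-x)  [x≤a] = -19·((8/5)-(4/5)) = -76/5 kN·m
Load 3 — applied couple M₀=-16 kN·m at a=1 m (b=L-a=3):
  M_3 = M₀  [x≤a] = (-16) = -16 kN·m
Load 4 — uniform load w=18 kN/m over full span:
  M_4 = -w(L-x)²/2 = -18·(4-(4/5))²/2 = -2304/25 kN·m
Superposition: M = Σ M_i = -56116/375 kN·m ≈ -149.642667 kN·m

M(4/5) = -56116/375 kN·m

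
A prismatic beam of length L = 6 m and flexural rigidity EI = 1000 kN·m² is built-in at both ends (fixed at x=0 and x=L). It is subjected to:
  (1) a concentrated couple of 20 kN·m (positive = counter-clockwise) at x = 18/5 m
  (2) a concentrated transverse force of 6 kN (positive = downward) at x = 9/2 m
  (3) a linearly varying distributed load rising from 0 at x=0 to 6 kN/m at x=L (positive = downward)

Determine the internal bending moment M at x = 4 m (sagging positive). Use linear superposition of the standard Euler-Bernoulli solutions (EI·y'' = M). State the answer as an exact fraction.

Load 1 — applied couple M₀=20 kN·m at a=18/5 m (b=L-a=12/5):
  M_1 = R_Ax - M_A - M₀  [x>a] with R_A=24/5, M_A=32/5 = (24/5)·4 - (32/5) - 20 = -36/5 kN·m
Load 2 — point force P=6 kN at a=9/2 m (b=L-a=3/2):
  M_2 = Pb²(3a+b)x/L³ - Pab²/L²  [x≤a] = 6·(3/2)²·(3·(9/2)+(3/2))·4/6³ - 6·(9/2)·(3/2)²/6² = 33/16 kN·m
Load 3 — triangular load w₀=6 kN/m (0→w₀ over full span):
  M_3 = 3w₀Lx/20 - w₀L²/30 - w₀x³/(6L) = 3·6·6·4/20 - 6·6²/30 - 6·4³/(6·6) = 56/15 kN·m
Superposition: M = Σ M_i = -337/240 kN·m ≈ -1.404167 kN·m

M(4) = -337/240 kN·m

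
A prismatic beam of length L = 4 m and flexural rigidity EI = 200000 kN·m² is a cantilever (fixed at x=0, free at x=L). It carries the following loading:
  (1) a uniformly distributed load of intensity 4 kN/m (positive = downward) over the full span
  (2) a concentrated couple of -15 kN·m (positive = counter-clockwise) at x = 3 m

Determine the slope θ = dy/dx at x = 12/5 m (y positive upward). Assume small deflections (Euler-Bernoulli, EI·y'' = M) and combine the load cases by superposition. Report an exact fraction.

Load 1 — uniform load w=4 kN/m over full span:
  θ_1 = -wx(x²-3Lx+3L²)/(6EI) = -4·(12/5)·((12/5)²-3·4·(12/5)+3·4²)/(6·200000) = -78/390625 rad
Load 2 — applied couple M₀=-15 kN·m at a=3 m (b=L-a=1):
  θ_2 = M₀x/EI  [x≤a] = (-15)·(12/5)/200000 = -9/50000 rad
Superposition: θ = Σ θ_i = -2373/6250000 rad ≈ -0.000380 rad

θ(12/5) = -2373/6250000 rad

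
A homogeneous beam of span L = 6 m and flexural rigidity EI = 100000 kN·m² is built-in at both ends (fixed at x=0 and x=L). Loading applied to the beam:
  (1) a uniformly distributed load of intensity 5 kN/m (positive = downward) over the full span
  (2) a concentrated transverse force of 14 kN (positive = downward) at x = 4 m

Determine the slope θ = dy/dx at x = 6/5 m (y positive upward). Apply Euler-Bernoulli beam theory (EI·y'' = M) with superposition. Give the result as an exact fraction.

θ(6/5) = -253/1875000 rad

Load 1 — uniform load w=5 kN/m over full span:
  θ_1 = -wx(L-x)(L-2x)/(12EI) = -5·(6/5)·(6-(6/5))·(6-2·(6/5))/(12·100000) = -27/312500 rad
Load 2 — point force P=14 kN at a=4 m (b=L-a=2):
  θ_2 = -Pb²x(2aL-(3a+b)x)/(2L³EI)  [x≤a] = -14·2²·(6/5)·(2·4·6-(3·4+2)·(6/5))/(2·6³·100000) = -91/1875000 rad
Superposition: θ = Σ θ_i = -253/1875000 rad ≈ -0.000135 rad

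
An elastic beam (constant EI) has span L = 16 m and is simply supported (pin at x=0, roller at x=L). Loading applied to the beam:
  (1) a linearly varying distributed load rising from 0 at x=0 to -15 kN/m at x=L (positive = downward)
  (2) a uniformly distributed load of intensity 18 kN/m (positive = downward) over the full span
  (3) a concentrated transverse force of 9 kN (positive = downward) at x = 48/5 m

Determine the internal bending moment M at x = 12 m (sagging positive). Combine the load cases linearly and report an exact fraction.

M(12) = 1218/5 kN·m

Load 1 — triangular load w₀=-15 kN/m (0→w₀ over full span):
  M_1 = w₀Lx/6 - w₀x³/(6L) = (-15)·16·12/6 - (-15)·12³/(6·16) = -210 kN·m
Load 2 — uniform load w=18 kN/m over full span:
  M_2 = wx(L-x)/2 = 18·12·(16-12)/2 = 432 kN·m
Load 3 — point force P=9 kN at a=48/5 m (b=L-a=32/5):
  M_3 = Pa(L-x)/L  [x>a] = 9·(48/5)·(16-12)/16 = 108/5 kN·m
Superposition: M = Σ M_i = 1218/5 kN·m ≈ 243.600000 kN·m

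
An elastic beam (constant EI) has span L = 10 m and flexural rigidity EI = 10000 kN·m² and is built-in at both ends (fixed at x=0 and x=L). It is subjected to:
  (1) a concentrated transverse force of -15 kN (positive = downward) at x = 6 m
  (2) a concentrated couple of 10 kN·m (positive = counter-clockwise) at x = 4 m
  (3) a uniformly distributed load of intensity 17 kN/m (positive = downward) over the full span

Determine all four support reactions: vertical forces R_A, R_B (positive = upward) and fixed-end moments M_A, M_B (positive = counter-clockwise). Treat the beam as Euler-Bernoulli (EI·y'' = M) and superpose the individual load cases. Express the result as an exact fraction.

Load 1 — point force P=-15 kN at a=6 m (b=L-a=4):
  R_A = Pb²(3a+b)/L³ = (-15)·4²·(3·6+4)/10³ = -132/25 kN
  M_A = Pab²/L² = (-15)·6·4²/10² = -72/5 kN·m
  R_B = Pa²(a+3b)/L³ = (-15)·6²·(6+3·4)/10³ = -243/25 kN
  M_B = -Pa²b/L² = -(-15)·6²·4/10² = 108/5 kN·m
Load 2 — applied couple M₀=10 kN·m at a=4 m (b=L-a=6):
  R_A = 6M₀ab/L³ = 6·10·4·6/10³ = 36/25 kN
  M_A = M₀b(2a-b)/L² = 10·6·(2·4-6)/10² = 6/5 kN·m
  R_B = -6M₀ab/L³ = -6·10·4·6/10³ = -36/25 kN
  M_B = M₀a(2b-a)/L² = 10·4·(2·6-4)/10² = 16/5 kN·m
Load 3 — uniform load w=17 kN/m over full span:
  R_A = wL/2 = 17·10/2 = 85 kN
  M_A = wL²/12 = 17·10²/12 = 425/3 kN·m
  R_B = wL/2 = 17·10/2 = 85 kN
  M_B = -wL²/12 = -17·10²/12 = -425/3 kN·m
Superposition: R_A = 2029/25 kN, M_A = 1927/15 kN·m, R_B = 1846/25 kN, M_B = -1753/15 kN·m

R_A = 2029/25 kN, M_A = 1927/15 kN·m, R_B = 1846/25 kN, M_B = -1753/15 kN·m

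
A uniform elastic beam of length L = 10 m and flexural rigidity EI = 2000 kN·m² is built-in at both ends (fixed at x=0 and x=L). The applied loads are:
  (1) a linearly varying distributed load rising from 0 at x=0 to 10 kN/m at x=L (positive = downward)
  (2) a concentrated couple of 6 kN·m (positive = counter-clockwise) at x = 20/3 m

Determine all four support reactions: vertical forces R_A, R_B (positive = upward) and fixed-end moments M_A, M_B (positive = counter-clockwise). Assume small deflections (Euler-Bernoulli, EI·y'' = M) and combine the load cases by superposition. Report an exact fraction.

R_A = 79/5 kN, M_A = 106/3 kN·m, R_B = 171/5 kN, M_B = -50 kN·m

Load 1 — triangular load w₀=10 kN/m (0→w₀ over full span):
  R_A = 3w₀L/20 = 3·10·10/20 = 15 kN
  M_A = w₀L²/30 = 10·10²/30 = 100/3 kN·m
  R_B = 7w₀L/20 = 7·10·10/20 = 35 kN
  M_B = -w₀L²/20 = -10·10²/20 = -50 kN·m
Load 2 — applied couple M₀=6 kN·m at a=20/3 m (b=L-a=10/3):
  R_A = 6M₀ab/L³ = 6·6·(20/3)·(10/3)/10³ = 4/5 kN
  M_A = M₀b(2a-b)/L² = 6·(10/3)·(2·(20/3)-(10/3))/10² = 2 kN·m
  R_B = -6M₀ab/L³ = -6·6·(20/3)·(10/3)/10³ = -4/5 kN
  M_B = M₀a(2b-a)/L² = 6·(20/3)·(2·(10/3)-(20/3))/10² = 0 kN·m
Superposition: R_A = 79/5 kN, M_A = 106/3 kN·m, R_B = 171/5 kN, M_B = -50 kN·m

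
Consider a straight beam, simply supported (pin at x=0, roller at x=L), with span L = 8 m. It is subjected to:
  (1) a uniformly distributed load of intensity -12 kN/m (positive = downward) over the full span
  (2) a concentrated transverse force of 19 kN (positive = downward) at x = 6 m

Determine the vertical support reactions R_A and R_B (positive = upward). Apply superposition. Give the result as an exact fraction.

Load 1 — uniform load w=-12 kN/m over full span:
  R_A = wL/2 = (-12)·8/2 = -48 kN
  R_B = wL/2 = (-12)·8/2 = -48 kN
Load 2 — point force P=19 kN at a=6 m (b=L-a=2):
  R_A = Pb/L = 19·2/8 = 19/4 kN
  R_B = Pa/L = 19·6/8 = 57/4 kN
Superposition: R_A = -173/4 kN, R_B = -135/4 kN

R_A = -173/4 kN, R_B = -135/4 kN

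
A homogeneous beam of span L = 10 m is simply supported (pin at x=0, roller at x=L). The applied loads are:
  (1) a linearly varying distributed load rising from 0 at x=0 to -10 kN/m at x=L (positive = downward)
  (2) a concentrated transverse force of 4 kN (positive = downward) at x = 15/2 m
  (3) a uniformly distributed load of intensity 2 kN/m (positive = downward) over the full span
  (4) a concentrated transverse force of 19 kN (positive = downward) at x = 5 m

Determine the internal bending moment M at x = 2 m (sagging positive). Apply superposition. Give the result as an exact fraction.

M(2) = 5 kN·m

Load 1 — triangular load w₀=-10 kN/m (0→w₀ over full span):
  M_1 = w₀Lx/6 - w₀x³/(6L) = (-10)·10·2/6 - (-10)·2³/(6·10) = -32 kN·m
Load 2 — point force P=4 kN at a=15/2 m (b=L-a=5/2):
  M_2 = Pbx/L  [x≤a] = 4·(5/2)·2/10 = 2 kN·m
Load 3 — uniform load w=2 kN/m over full span:
  M_3 = wx(L-x)/2 = 2·2·(10-2)/2 = 16 kN·m
Load 4 — point force P=19 kN at a=5 m (b=L-a=5):
  M_4 = Pbx/L  [x≤a] = 19·5·2/10 = 19 kN·m
Superposition: M = Σ M_i = 5 kN·m ≈ 5.000000 kN·m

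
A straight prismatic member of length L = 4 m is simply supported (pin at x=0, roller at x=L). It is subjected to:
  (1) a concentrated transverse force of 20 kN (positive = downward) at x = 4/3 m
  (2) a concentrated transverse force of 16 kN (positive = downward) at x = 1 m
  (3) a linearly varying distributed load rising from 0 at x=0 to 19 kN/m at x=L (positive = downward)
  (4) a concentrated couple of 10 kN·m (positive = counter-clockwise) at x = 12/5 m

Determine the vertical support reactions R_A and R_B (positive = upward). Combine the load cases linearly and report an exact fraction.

Load 1 — point force P=20 kN at a=4/3 m (b=L-a=8/3):
  R_A = Pb/L = 20·(8/3)/4 = 40/3 kN
  R_B = Pa/L = 20·(4/3)/4 = 20/3 kN
Load 2 — point force P=16 kN at a=1 m (b=L-a=3):
  R_A = Pb/L = 16·3/4 = 12 kN
  R_B = Pa/L = 16·1/4 = 4 kN
Load 3 — triangular load w₀=19 kN/m (0→w₀ over full span):
  R_A = w₀L/6 = 19·4/6 = 38/3 kN
  R_B = w₀L/3 = 19·4/3 = 76/3 kN
Load 4 — applied couple M₀=10 kN·m at a=12/5 m (b=L-a=8/5):
  R_A = M₀/L = 10/4 = 5/2 kN
  R_B = -M₀/L = -10/4 = -5/2 kN
Superposition: R_A = 81/2 kN, R_B = 67/2 kN

R_A = 81/2 kN, R_B = 67/2 kN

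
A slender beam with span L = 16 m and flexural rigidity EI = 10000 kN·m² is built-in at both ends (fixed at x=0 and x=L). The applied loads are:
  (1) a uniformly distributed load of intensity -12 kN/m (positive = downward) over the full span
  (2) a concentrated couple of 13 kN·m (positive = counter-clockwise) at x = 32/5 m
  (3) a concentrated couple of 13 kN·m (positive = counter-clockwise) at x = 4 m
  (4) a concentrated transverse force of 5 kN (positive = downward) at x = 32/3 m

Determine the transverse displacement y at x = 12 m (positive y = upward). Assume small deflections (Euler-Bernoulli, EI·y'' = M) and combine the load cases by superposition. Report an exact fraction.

y(12) = 1847191/16200000 m

Load 1 — uniform load w=-12 kN/m over full span:
  y_1 = -wx²(L-x)²/(24EI) = -(-12)·12²·(16-12)²/(24·10000) = 72/625 m
Load 2 — applied couple M₀=13 kN·m at a=32/5 m (b=L-a=48/5):
  y_2 = (R_Ax³/6 - M_Ax²/2 - M₀(x-a)²/2)/EI  [x>a] with R_A=117/100, M_A=39/25 = ((117/100)·12³/6 - (39/25)·12²/2 - 13·(12-(32/5))²/2)/10000 = 13/6250 m
Load 3 — applied couple M₀=13 kN·m at a=4 m (b=L-a=12):
  y_3 = (R_Ax³/6 - M_Ax²/2 - M₀(x-a)²/2)/EI  [x>a] with R_A=117/128, M_A=-39/16 = ((117/128)·12³/6 - (-39/16)·12²/2 - 13·(12-4)²/2)/10000 = 91/40000 m
Load 4 — point force P=5 kN at a=32/3 m (b=L-a=16/3):
  y_4 = -Pa²(L-x)²(3bL-(3b+a)(L-x))/(6L³EI)  [x>a] = -5·(32/3)²·(16-12)²·(3·(16/3)·16-(3·(16/3)+(32/3))·(16-12))/(6·16³·10000) = -56/10125 m
Superposition: y = Σ y_i = 1847191/16200000 m ≈ 0.114024 m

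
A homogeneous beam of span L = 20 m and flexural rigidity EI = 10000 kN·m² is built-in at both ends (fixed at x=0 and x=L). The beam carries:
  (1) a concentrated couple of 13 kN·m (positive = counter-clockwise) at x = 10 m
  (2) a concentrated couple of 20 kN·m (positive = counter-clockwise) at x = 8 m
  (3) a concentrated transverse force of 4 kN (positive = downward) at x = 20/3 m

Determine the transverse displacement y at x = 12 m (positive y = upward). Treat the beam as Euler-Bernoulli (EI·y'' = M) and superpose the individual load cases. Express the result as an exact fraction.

y(12) = 401/2531250 m

Load 1 — applied couple M₀=13 kN·m at a=10 m (b=L-a=10):
  y_1 = (R_Ax³/6 - M_Ax²/2 - M₀(x-a)²/2)/EI  [x>a] with R_A=39/40, M_A=13/4 = ((39/40)·12³/6 - (13/4)·12²/2 - 13·(12-10)²/2)/10000 = 13/6250 m
Load 2 — applied couple M₀=20 kN·m at a=8 m (b=L-a=12):
  y_2 = (R_Ax³/6 - M_Ax²/2 - M₀(x-a)²/2)/EI  [x>a] with R_A=36/25, M_A=12/5 = ((36/25)·12³/6 - (12/5)·12²/2 - 20·(12-8)²/2)/10000 = 128/15625 m
Load 3 — point force P=4 kN at a=20/3 m (b=L-a=40/3):
  y_3 = -Pa²(L-x)²(3bL-(3b+a)(L-x))/(6L³EI)  [x>a] = -4·(20/3)²·(20-12)²·(3·(40/3)·20-(3·(40/3)+(20/3))·(20-12))/(6·20³·10000) = -512/50625 m
Superposition: y = Σ y_i = 401/2531250 m ≈ 0.000158 m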